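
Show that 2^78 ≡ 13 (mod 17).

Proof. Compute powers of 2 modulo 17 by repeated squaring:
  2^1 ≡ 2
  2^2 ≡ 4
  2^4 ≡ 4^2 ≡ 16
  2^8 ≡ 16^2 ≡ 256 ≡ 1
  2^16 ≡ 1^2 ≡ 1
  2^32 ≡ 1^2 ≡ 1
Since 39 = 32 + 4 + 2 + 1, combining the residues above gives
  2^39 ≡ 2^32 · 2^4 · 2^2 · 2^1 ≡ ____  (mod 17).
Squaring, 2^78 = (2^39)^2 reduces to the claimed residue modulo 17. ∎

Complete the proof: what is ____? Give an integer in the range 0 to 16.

Multiply the listed residues: 1 · 16 · 4 · 2 = 16 → 64 → 128.
Reducing modulo 17: 128 = 7·17 + 9, so 2^39 ≡ 9.

9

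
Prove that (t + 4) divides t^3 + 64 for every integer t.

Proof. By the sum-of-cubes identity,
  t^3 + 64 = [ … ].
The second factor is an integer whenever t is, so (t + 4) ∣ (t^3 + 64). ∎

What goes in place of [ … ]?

a^3 + b^3 = (a + b)(a^2 - ab + b^2). With a = t, b = 4:
t^3 + 64 = (t + 4)(t^2 - 4t + 16).

(t + 4)(t^2 - 4t + 16)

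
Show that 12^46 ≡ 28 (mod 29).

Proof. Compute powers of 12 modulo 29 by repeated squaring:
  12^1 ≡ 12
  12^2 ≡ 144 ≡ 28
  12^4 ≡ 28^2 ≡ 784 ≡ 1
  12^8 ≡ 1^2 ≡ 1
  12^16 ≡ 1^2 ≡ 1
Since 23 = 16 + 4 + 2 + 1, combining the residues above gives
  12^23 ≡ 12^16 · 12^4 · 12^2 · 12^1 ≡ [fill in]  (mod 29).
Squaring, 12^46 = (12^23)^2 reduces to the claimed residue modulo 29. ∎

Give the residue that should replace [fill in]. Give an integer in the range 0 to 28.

Multiply the listed residues: 1 · 1 · 28 · 12 = 1 → 28 → 336.
Reducing modulo 29: 336 = 11·29 + 17, so 12^23 ≡ 17.

17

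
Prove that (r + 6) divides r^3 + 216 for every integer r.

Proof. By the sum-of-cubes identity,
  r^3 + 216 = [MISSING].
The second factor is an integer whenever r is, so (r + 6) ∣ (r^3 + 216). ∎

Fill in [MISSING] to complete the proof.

Polynomial division of r^3 + 216 by r + 6 leaves remainder 0 and quotient r^2 - 6r + 36.
Hence r^3 + 216 = (r + 6)(r^2 - 6r + 36).

(r + 6)(r^2 - 6r + 36)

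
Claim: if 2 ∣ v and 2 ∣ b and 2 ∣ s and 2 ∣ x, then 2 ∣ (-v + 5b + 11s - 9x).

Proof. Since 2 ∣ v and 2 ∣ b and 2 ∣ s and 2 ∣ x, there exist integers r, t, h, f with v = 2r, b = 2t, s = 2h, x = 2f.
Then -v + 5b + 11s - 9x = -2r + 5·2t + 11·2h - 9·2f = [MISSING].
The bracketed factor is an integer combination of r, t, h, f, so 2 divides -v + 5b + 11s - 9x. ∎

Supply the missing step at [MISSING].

Pull the common 2 out of every term: -2r + 5·2t + 11·2h - 9·2f = 2(-9f + 11h - r + 5t).
-9f + 11h - r + 5t is an integer, which exhibits the divisibility.

2(-9f + 11h - r + 5t)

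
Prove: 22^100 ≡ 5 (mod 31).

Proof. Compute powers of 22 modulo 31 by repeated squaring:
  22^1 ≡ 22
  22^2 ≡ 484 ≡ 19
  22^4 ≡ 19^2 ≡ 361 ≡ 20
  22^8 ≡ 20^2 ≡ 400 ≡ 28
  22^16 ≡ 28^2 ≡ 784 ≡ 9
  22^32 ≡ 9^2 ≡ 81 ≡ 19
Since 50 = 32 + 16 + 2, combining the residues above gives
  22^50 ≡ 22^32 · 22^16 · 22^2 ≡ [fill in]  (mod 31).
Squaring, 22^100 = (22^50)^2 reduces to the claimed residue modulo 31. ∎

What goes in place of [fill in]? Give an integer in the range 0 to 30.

22^32 · 22^16 · 22^2 ≡ 19 · 9 · 19 = 3249.
3249 mod 31 = 25, so 22^50 ≡ 25 (mod 31).

25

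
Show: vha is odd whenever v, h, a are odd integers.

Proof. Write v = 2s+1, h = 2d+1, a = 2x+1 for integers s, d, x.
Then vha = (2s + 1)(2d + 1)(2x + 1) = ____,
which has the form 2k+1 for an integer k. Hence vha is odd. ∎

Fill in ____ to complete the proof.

(2s + 1)(2d + 1)(2x + 1) = 8dsx + 4ds + 4dx + 2d + 4sx + 2s + 2x + 1
= 2(4dsx + 2ds + 2dx + d + 2sx + s + x) + 1.
Since 4dsx + 2ds + 2dx + d + 2sx + s + x is an integer, the product is of the form 2k+1 for an integer k.

2(4dsx + 2ds + 2dx + d + 2sx + s + x) + 1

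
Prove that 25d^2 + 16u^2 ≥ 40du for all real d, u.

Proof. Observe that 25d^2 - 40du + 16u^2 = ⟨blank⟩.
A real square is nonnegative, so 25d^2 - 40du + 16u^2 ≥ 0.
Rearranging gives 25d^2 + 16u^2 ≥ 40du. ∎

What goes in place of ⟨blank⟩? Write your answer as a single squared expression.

The leading and trailing coefficients are 5^2 and 4^2, and 40 = 2·5·4, so the trinomial is (5d - 4u)^2.
Hence 25d^2 - 40du + 16u^2 ≥ 0.

(5d - 4u)^2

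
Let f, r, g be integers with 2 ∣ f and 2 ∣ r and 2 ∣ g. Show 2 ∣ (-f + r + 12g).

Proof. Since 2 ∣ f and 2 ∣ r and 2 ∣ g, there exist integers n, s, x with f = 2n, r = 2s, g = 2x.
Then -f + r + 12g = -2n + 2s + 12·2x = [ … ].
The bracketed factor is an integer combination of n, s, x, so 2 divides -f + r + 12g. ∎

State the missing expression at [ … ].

2(-n + s + 12x)

Pull the common 2 out of every term: -2n + 2s + 12·2x = 2(-n + s + 12x).
-n + s + 12x is an integer, which exhibits the divisibility.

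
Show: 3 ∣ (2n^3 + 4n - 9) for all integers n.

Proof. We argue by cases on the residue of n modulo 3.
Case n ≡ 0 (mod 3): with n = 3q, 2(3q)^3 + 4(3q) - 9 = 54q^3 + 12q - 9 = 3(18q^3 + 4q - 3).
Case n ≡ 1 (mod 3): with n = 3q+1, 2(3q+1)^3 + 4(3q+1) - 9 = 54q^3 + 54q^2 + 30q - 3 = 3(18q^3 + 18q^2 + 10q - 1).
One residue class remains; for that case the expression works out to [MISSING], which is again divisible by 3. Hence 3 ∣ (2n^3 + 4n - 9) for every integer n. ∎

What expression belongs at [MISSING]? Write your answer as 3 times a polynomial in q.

3(18q^3 + 36q^2 + 28q + 5)

Only n ≡ 2 (mod 3) is unaccounted for. Put n = 3q+2:
2(3q+2)^3 + 4(3q+2) - 9 expands to 54q^3 + 108q^2 + 84q + 15,
and factoring out 3 leaves 3(18q^3 + 36q^2 + 28q + 5).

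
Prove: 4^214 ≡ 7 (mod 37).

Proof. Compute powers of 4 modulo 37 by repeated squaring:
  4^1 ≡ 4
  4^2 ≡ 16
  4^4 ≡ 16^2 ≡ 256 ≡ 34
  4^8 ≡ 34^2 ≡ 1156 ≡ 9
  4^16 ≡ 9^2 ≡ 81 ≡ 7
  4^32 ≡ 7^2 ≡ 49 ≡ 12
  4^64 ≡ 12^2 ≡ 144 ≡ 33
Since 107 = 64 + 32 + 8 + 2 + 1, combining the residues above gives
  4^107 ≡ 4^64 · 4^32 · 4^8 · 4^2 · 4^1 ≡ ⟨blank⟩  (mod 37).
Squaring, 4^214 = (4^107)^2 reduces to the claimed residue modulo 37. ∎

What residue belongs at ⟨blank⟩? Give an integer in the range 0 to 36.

Multiply the listed residues: 33 · 12 · 9 · 16 · 4 = 396 → 3564 → 57024 → 228096.
Reducing modulo 37: 228096 = 6164·37 + 28, so 4^107 ≡ 28.

28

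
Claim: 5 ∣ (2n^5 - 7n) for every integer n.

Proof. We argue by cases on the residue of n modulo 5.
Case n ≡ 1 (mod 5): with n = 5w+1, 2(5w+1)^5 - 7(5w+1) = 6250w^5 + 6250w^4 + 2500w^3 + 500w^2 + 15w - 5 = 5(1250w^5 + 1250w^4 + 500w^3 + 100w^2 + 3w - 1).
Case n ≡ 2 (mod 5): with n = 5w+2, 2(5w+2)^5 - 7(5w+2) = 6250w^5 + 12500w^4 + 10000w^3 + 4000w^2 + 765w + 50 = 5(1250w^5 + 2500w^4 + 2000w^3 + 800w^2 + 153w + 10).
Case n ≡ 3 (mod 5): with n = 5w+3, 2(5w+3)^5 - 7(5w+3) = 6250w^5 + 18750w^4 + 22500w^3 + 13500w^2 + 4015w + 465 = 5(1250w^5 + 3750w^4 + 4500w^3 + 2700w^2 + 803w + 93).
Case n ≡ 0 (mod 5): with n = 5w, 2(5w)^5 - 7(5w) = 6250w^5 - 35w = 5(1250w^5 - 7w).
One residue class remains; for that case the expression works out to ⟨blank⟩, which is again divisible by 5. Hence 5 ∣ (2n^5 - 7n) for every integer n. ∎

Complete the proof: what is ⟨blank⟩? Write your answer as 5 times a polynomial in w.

Only n ≡ 4 (mod 5) is unaccounted for. Put n = 5w+4:
2(5w+4)^5 - 7(5w+4) expands to 6250w^5 + 25000w^4 + 40000w^3 + 32000w^2 + 12765w + 2020,
and factoring out 5 leaves 5(1250w^5 + 5000w^4 + 8000w^3 + 6400w^2 + 2553w + 404).

5(1250w^5 + 5000w^4 + 8000w^3 + 6400w^2 + 2553w + 404)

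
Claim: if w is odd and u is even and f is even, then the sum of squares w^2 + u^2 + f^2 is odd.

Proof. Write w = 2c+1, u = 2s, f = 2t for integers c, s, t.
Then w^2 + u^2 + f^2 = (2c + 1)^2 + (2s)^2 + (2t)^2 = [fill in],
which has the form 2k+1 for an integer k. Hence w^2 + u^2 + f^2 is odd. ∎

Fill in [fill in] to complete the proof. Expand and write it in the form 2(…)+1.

(2c + 1)^2 + (2s)^2 + (2t)^2 = 4c^2 + 4c + 4s^2 + 4t^2 + 1
= 2(2c^2 + 2c + 2s^2 + 2t^2) + 1.
Since 2c^2 + 2c + 2s^2 + 2t^2 is an integer, the sum of squares is of the form 2k+1 for an integer k.

2(2c^2 + 2c + 2s^2 + 2t^2) + 1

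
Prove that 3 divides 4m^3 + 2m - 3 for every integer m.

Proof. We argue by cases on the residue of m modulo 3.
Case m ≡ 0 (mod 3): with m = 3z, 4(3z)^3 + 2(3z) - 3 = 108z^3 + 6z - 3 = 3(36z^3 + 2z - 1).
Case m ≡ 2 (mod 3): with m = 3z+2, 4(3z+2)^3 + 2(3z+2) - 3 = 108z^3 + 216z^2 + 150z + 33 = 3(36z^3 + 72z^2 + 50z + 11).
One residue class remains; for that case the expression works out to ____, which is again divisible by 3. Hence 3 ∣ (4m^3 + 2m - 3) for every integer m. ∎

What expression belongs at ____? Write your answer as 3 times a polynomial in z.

3(36z^3 + 36z^2 + 14z + 1)

The residues treated are {0, 2}, so the missing case is m ≡ 1 (mod 3); write m = 3z+1.
Then 4(3z+1)^3 + 2(3z+1) - 3 = 108z^3 + 108z^2 + 42z + 3 = 3(36z^3 + 36z^2 + 14z + 1).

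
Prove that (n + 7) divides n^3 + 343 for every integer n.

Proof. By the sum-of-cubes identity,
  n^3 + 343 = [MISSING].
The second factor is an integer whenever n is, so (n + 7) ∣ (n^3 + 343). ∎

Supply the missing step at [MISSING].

a^3 + b^3 = (a + b)(a^2 - ab + b^2). With a = n, b = 7:
n^3 + 343 = (n + 7)(n^2 - 7n + 49).

(n + 7)(n^2 - 7n + 49)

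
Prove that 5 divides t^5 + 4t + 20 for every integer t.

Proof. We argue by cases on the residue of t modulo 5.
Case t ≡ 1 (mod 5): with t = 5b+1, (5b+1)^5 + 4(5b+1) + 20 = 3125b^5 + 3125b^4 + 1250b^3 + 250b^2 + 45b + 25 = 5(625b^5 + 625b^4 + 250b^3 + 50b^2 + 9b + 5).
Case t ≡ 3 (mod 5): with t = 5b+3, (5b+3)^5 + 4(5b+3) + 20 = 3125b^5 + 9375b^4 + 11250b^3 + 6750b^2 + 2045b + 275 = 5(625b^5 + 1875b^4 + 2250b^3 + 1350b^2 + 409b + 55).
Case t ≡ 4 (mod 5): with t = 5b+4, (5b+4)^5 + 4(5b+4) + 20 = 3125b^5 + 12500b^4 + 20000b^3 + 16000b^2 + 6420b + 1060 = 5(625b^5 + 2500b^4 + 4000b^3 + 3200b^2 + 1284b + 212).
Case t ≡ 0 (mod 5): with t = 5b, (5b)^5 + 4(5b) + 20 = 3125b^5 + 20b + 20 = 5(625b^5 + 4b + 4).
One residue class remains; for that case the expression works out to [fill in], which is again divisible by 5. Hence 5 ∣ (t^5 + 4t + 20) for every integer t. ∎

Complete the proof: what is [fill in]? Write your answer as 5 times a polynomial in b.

5(625b^5 + 1250b^4 + 1000b^3 + 400b^2 + 84b + 12)

Only t ≡ 2 (mod 5) is unaccounted for. Put t = 5b+2:
(5b+2)^5 + 4(5b+2) + 20 expands to 3125b^5 + 6250b^4 + 5000b^3 + 2000b^2 + 420b + 60,
and factoring out 5 leaves 5(625b^5 + 1250b^4 + 1000b^3 + 400b^2 + 84b + 12).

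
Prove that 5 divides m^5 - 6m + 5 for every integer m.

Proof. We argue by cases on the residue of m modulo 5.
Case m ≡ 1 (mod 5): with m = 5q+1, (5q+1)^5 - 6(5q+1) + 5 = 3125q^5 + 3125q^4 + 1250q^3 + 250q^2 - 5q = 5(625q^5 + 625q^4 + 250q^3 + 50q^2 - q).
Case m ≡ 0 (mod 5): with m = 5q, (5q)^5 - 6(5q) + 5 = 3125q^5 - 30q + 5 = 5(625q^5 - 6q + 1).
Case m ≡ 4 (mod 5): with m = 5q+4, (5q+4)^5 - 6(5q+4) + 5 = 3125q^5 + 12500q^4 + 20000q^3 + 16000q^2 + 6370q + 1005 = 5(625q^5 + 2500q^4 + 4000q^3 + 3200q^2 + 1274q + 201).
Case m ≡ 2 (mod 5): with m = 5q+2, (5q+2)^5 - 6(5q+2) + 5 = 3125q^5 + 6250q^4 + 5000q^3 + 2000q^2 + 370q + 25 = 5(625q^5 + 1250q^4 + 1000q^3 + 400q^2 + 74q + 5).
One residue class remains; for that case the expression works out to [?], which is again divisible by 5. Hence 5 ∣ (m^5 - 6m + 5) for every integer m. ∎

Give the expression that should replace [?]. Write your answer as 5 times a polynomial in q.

The residues treated are {1, 0, 4, 2}, so the missing case is m ≡ 3 (mod 5); write m = 5q+3.
Then (5q+3)^5 - 6(5q+3) + 5 = 3125q^5 + 9375q^4 + 11250q^3 + 6750q^2 + 1995q + 230 = 5(625q^5 + 1875q^4 + 2250q^3 + 1350q^2 + 399q + 46).

5(625q^5 + 1875q^4 + 2250q^3 + 1350q^2 + 399q + 46)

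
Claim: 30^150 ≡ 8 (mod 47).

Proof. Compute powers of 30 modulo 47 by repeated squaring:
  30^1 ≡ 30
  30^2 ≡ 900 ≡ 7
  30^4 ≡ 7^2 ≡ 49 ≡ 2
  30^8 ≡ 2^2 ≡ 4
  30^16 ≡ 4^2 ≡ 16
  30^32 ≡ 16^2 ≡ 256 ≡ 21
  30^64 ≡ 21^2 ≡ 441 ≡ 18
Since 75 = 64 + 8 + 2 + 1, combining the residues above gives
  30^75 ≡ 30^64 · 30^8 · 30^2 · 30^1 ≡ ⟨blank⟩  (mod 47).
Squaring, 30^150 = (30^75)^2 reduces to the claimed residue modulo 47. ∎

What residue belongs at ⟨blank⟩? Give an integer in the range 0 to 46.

30^64 · 30^8 · 30^2 · 30^1 ≡ 18 · 4 · 7 · 30 = 15120.
15120 mod 47 = 33, so 30^75 ≡ 33 (mod 47).

33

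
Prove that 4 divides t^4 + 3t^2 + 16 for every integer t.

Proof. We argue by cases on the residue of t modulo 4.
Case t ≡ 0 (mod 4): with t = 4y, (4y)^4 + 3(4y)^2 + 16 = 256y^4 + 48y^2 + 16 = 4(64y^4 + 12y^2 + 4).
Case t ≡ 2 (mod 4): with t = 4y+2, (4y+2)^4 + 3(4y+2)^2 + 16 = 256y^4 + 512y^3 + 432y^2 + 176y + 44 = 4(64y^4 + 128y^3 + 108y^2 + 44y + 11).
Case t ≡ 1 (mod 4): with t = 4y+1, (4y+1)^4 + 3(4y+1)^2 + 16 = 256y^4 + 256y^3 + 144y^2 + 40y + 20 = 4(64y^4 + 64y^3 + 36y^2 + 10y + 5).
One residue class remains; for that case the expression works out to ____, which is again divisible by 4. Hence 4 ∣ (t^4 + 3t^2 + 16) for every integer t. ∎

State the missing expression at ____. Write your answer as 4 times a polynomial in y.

4(64y^4 + 192y^3 + 228y^2 + 126y + 31)

Only t ≡ 3 (mod 4) is unaccounted for. Put t = 4y+3:
(4y+3)^4 + 3(4y+3)^2 + 16 expands to 256y^4 + 768y^3 + 912y^2 + 504y + 124,
and factoring out 4 leaves 4(64y^4 + 192y^3 + 228y^2 + 126y + 31).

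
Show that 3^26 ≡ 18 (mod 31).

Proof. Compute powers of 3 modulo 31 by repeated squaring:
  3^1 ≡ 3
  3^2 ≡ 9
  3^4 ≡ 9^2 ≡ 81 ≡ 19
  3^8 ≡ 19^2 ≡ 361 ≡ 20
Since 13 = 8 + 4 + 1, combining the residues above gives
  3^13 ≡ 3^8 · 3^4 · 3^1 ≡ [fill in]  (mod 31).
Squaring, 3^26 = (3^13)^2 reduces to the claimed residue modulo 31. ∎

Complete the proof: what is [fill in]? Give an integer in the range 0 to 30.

Multiply the listed residues: 20 · 19 · 3 = 380 → 1140.
Reducing modulo 31: 1140 = 36·31 + 24, so 3^13 ≡ 24.

24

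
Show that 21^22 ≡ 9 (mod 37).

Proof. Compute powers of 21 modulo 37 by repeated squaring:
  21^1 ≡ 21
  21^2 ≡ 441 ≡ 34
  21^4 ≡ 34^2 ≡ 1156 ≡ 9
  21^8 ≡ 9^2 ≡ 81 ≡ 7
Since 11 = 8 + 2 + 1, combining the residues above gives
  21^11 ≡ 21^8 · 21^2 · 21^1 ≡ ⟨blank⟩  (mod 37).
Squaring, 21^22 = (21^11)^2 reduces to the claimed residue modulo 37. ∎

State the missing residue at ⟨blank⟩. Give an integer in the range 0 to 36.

21^8 · 21^2 · 21^1 ≡ 7 · 34 · 21 = 4998.
4998 mod 37 = 3, so 21^11 ≡ 3 (mod 37).

3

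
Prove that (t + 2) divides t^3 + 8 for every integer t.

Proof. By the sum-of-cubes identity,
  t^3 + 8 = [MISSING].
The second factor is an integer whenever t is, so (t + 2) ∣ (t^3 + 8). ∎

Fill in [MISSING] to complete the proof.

(t + 2)(t^2 - 2t + 4)

a^3 + b^3 = (a + b)(a^2 - ab + b^2). With a = t, b = 2:
t^3 + 8 = (t + 2)(t^2 - 2t + 4).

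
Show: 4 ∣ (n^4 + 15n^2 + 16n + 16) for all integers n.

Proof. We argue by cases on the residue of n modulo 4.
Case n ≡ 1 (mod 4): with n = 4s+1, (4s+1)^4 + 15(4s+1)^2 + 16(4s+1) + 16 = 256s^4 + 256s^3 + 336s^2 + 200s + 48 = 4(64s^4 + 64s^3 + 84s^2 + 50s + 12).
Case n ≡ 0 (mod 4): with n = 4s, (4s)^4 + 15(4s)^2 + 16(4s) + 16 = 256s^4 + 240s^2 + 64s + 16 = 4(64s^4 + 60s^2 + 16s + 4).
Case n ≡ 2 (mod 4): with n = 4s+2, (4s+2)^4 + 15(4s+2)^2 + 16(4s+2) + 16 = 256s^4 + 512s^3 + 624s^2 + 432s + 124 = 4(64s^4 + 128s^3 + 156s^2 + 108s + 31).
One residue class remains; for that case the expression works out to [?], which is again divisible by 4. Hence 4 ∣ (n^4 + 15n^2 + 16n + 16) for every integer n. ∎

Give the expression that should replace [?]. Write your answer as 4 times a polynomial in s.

4(64s^4 + 192s^3 + 276s^2 + 214s + 70)

The residues treated are {1, 0, 2}, so the missing case is n ≡ 3 (mod 4); write n = 4s+3.
Then (4s+3)^4 + 15(4s+3)^2 + 16(4s+3) + 16 = 256s^4 + 768s^3 + 1104s^2 + 856s + 280 = 4(64s^4 + 192s^3 + 276s^2 + 214s + 70).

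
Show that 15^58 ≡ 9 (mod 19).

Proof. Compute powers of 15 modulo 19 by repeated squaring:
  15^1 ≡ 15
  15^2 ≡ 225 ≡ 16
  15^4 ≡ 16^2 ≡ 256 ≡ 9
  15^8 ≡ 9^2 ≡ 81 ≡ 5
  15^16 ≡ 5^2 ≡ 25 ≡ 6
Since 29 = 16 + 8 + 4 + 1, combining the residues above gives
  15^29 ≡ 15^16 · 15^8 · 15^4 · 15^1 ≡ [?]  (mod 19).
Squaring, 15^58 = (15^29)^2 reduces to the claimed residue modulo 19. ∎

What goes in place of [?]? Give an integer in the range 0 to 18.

Multiply the listed residues: 6 · 5 · 9 · 15 = 30 → 270 → 4050.
Reducing modulo 19: 4050 = 213·19 + 3, so 15^29 ≡ 3.

3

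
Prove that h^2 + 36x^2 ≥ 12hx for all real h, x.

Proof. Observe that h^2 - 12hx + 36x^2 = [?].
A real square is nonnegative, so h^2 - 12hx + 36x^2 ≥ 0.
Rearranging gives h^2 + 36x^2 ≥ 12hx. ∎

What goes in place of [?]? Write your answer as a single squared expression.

The leading and trailing coefficients are 1^2 and 6^2, and 12 = 2·1·6, so the trinomial is (h - 6x)^2.
Hence h^2 - 12hx + 36x^2 ≥ 0.

(h - 6x)^2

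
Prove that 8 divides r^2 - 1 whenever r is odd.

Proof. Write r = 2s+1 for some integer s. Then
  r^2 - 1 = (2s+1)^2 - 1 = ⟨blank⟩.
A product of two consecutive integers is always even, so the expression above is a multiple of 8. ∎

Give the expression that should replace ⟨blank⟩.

4s(s + 1)

(2s+1)^2 - 1 = 4s^2 + 4s + 1 - 1 = 4s^2 + 4s = 4s(s+1).
Since s and s+1 are consecutive, s(s+1) is even, and 4·(even) is a multiple of 8.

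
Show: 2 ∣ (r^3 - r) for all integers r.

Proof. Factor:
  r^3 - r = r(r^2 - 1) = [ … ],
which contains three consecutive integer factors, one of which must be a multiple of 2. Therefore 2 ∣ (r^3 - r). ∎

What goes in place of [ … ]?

r(r^2 - 1) = r(r - 1)(r + 1) = (r - 1)r(r + 1).
These three factors are consecutive integers, so their product is divisible by 2.

(r - 1)r(r + 1)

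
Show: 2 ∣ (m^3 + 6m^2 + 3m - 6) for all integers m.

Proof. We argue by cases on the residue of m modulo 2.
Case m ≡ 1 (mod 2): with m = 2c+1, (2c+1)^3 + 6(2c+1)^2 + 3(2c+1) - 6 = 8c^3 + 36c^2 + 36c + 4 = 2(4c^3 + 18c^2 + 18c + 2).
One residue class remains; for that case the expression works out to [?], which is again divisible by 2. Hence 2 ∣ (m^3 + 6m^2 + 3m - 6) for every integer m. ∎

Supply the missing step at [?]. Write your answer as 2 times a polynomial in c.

2(4c^3 + 12c^2 + 3c - 3)

The residues treated are {1}, so the missing case is m ≡ 0 (mod 2); write m = 2c.
Then (2c)^3 + 6(2c)^2 + 3(2c) - 6 = 8c^3 + 24c^2 + 6c - 6 = 2(4c^3 + 12c^2 + 3c - 3).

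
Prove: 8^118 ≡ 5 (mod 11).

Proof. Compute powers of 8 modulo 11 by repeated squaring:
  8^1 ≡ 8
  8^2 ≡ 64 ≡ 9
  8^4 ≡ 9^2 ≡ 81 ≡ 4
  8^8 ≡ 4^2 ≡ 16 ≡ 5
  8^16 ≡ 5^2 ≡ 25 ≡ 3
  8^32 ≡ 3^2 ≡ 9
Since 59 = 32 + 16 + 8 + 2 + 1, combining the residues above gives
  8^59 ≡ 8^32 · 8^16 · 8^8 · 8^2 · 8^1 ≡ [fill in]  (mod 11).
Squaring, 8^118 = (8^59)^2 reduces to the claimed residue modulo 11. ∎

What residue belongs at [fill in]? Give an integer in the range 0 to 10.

7

8^32 · 8^16 · 8^8 · 8^2 · 8^1 ≡ 9 · 3 · 5 · 9 · 8 = 9720.
9720 mod 11 = 7, so 8^59 ≡ 7 (mod 11).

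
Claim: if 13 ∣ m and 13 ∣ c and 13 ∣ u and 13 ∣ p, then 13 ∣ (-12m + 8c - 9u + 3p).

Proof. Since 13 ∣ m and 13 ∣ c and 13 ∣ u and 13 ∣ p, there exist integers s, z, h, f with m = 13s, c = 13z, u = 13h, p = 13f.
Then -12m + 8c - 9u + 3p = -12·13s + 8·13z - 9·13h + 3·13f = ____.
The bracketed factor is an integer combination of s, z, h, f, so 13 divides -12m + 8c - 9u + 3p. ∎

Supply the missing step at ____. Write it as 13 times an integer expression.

Pull the common 13 out of every term: -12·13s + 8·13z - 9·13h + 3·13f = 13(3f - 9h - 12s + 8z).
3f - 9h - 12s + 8z is an integer, which exhibits the divisibility.

13(3f - 9h - 12s + 8z)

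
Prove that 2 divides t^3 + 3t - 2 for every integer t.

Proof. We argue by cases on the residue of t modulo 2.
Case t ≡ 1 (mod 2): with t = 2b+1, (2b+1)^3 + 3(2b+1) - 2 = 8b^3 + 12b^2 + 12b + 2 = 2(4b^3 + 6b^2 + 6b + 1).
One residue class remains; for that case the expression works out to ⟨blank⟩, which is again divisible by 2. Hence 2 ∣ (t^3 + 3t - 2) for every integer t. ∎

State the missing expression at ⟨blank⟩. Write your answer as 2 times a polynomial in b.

2(4b^3 + 3b - 1)

The residues treated are {1}, so the missing case is t ≡ 0 (mod 2); write t = 2b.
Then (2b)^3 + 3(2b) - 2 = 8b^3 + 6b - 2 = 2(4b^3 + 3b - 1).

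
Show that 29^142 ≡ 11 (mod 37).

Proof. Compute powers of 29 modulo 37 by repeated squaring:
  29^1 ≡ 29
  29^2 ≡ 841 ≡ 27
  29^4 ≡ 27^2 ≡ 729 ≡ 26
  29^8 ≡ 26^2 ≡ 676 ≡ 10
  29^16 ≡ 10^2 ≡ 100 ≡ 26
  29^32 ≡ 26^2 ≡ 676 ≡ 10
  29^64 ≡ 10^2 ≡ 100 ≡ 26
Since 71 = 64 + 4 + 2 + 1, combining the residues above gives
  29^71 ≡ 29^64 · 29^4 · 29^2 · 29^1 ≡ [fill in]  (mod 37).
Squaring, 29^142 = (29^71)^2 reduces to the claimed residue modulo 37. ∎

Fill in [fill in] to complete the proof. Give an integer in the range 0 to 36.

23

29^64 · 29^4 · 29^2 · 29^1 ≡ 26 · 26 · 27 · 29 = 529308.
529308 mod 37 = 23, so 29^71 ≡ 23 (mod 37).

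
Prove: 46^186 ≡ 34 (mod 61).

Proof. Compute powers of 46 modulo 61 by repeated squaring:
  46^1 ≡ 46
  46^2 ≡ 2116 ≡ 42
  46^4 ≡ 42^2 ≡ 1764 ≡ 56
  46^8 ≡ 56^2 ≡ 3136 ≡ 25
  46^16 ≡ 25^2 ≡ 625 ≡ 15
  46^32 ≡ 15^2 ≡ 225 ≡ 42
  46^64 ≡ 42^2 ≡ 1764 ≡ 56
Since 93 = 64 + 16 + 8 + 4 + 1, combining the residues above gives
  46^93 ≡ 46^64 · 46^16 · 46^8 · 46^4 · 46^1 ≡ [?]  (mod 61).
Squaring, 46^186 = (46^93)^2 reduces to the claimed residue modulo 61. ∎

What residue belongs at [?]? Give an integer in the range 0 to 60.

41

Multiply the listed residues: 56 · 15 · 25 · 56 · 46 = 840 → 21000 → 1176000 → 54096000.
Reducing modulo 61: 54096000 = 886819·61 + 41, so 46^93 ≡ 41.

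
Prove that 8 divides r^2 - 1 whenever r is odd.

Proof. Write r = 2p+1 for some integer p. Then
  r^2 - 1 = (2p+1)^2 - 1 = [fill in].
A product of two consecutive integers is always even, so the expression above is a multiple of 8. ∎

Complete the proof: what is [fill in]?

(2p+1)^2 - 1 = 4p^2 + 4p + 1 - 1 = 4p^2 + 4p = 4p(p+1).
Since p and p+1 are consecutive, p(p+1) is even, and 4·(even) is a multiple of 8.

4p(p + 1)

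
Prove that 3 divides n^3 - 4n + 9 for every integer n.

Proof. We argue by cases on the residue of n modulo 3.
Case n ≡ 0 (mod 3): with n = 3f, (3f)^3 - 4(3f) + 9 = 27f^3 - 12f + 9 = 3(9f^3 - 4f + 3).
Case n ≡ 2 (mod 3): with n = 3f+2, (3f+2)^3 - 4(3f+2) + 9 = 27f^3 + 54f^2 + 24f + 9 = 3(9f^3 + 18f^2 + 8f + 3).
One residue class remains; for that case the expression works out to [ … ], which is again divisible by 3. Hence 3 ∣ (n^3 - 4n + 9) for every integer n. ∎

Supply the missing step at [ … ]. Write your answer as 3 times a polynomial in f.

3(9f^3 + 9f^2 - f + 2)

Only n ≡ 1 (mod 3) is unaccounted for. Put n = 3f+1:
(3f+1)^3 - 4(3f+1) + 9 expands to 27f^3 + 27f^2 - 3f + 6,
and factoring out 3 leaves 3(9f^3 + 9f^2 - f + 2).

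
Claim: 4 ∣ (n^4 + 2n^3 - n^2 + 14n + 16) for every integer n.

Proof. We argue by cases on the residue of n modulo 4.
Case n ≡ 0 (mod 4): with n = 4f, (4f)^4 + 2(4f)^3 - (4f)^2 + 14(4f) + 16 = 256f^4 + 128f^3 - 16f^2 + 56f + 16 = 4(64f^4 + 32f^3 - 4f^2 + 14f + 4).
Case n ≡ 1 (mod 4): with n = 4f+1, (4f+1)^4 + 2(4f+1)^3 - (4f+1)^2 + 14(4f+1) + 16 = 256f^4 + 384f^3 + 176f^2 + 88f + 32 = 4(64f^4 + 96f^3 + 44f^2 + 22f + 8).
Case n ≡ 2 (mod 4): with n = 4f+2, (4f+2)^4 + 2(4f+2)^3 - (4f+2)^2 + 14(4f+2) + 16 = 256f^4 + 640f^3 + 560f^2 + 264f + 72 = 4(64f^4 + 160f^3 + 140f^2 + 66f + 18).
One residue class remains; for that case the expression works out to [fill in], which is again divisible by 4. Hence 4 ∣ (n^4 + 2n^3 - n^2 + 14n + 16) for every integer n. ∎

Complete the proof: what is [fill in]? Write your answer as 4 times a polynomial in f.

4(64f^4 + 224f^3 + 284f^2 + 170f + 46)

Only n ≡ 3 (mod 4) is unaccounted for. Put n = 4f+3:
(4f+3)^4 + 2(4f+3)^3 - (4f+3)^2 + 14(4f+3) + 16 expands to 256f^4 + 896f^3 + 1136f^2 + 680f + 184,
and factoring out 4 leaves 4(64f^4 + 224f^3 + 284f^2 + 170f + 46).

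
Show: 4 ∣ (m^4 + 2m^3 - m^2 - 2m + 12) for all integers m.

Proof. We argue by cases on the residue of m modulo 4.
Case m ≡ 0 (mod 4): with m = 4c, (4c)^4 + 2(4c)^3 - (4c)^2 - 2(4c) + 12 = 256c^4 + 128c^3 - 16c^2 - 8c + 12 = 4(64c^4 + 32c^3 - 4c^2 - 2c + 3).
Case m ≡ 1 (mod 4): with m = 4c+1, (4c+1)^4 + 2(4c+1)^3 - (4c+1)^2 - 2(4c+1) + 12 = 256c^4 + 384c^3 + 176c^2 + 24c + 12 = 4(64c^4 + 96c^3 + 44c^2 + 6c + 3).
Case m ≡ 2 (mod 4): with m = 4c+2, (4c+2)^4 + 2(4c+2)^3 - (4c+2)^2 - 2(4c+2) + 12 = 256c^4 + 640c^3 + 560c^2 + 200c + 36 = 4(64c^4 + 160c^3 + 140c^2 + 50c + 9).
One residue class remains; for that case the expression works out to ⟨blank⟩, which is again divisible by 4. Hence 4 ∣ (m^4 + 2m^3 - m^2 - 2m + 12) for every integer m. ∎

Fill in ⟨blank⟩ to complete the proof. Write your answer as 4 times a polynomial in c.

The residues treated are {0, 1, 2}, so the missing case is m ≡ 3 (mod 4); write m = 4c+3.
Then (4c+3)^4 + 2(4c+3)^3 - (4c+3)^2 - 2(4c+3) + 12 = 256c^4 + 896c^3 + 1136c^2 + 616c + 132 = 4(64c^4 + 224c^3 + 284c^2 + 154c + 33).

4(64c^4 + 224c^3 + 284c^2 + 154c + 33)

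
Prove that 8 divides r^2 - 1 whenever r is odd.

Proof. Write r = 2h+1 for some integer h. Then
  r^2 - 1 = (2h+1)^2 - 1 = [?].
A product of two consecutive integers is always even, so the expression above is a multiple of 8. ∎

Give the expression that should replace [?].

(2h+1)^2 - 1 = 4h^2 + 4h + 1 - 1 = 4h^2 + 4h = 4h(h+1).
Since h and h+1 are consecutive, h(h+1) is even, and 4·(even) is a multiple of 8.

4h(h + 1)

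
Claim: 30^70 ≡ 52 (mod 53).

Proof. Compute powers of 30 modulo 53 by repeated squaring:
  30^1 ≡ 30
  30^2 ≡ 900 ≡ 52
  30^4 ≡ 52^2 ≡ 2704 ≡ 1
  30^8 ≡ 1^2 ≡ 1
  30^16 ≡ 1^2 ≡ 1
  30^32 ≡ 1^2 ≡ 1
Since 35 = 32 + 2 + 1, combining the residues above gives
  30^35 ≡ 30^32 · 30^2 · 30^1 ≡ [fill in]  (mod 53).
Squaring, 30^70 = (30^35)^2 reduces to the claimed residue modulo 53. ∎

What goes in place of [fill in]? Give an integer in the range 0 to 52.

Multiply the listed residues: 1 · 52 · 30 = 52 → 1560.
Reducing modulo 53: 1560 = 29·53 + 23, so 30^35 ≡ 23.

23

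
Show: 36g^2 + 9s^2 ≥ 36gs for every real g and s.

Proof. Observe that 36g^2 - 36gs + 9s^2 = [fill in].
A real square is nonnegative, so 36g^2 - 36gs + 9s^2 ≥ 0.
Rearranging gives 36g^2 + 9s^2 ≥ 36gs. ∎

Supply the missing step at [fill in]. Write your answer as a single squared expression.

(6g - 3s)^2

36g^2 - 36gs + 9s^2 is a perfect-square trinomial: the outer terms are (6g)^2 and (3s)^2, and the cross term is -2·6g·3s.
So 36g^2 - 36gs + 9s^2 = (6g - 3s)^2 ≥ 0.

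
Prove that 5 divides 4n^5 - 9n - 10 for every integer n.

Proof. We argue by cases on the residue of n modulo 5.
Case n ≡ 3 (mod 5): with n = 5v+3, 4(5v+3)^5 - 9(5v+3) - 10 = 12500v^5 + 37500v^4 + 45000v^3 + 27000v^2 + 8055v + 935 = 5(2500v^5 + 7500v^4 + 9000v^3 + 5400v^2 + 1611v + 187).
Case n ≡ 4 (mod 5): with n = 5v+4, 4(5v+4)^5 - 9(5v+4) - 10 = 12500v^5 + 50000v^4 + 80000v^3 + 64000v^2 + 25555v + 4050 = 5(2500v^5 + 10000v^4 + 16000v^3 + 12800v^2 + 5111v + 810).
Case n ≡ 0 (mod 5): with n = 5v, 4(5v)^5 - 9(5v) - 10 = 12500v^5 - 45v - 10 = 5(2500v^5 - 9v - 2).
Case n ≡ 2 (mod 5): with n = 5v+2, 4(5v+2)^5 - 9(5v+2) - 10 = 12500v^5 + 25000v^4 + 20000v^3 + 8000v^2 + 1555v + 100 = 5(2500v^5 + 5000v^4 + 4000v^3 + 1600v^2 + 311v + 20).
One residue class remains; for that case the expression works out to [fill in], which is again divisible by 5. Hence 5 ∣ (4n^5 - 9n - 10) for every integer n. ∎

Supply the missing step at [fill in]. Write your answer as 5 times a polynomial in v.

Only n ≡ 1 (mod 5) is unaccounted for. Put n = 5v+1:
4(5v+1)^5 - 9(5v+1) - 10 expands to 12500v^5 + 12500v^4 + 5000v^3 + 1000v^2 + 55v - 15,
and factoring out 5 leaves 5(2500v^5 + 2500v^4 + 1000v^3 + 200v^2 + 11v - 3).

5(2500v^5 + 2500v^4 + 1000v^3 + 200v^2 + 11v - 3)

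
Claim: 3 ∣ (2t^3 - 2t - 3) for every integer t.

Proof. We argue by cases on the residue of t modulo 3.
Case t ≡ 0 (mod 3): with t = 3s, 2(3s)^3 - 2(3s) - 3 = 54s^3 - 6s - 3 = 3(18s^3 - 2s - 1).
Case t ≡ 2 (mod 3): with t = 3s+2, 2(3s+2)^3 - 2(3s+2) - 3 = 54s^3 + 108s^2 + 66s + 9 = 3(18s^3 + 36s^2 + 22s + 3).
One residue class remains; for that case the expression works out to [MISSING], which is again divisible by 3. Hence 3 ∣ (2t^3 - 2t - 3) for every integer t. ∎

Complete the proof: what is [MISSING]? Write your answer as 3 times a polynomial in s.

The residues treated are {0, 2}, so the missing case is t ≡ 1 (mod 3); write t = 3s+1.
Then 2(3s+1)^3 - 2(3s+1) - 3 = 54s^3 + 54s^2 + 12s - 3 = 3(18s^3 + 18s^2 + 4s - 1).

3(18s^3 + 18s^2 + 4s - 1)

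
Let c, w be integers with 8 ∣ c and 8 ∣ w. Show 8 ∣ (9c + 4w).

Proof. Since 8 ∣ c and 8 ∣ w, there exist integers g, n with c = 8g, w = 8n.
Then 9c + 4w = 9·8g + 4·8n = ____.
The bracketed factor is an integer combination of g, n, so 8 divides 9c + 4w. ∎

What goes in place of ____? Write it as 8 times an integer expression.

Each term has a factor of 8: 9·8g + 4·8n = 8·(9g + 4n).
Since 9g + 4n is an integer, 8 ∣ (9c + 4w).

8(9g + 4n)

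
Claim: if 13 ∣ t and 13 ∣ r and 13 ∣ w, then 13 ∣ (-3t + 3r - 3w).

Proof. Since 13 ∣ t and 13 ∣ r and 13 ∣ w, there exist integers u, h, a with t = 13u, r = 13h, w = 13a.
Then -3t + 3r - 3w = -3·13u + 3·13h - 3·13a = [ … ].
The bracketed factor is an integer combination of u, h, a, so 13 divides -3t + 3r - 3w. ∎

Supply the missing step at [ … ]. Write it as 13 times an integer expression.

13(-3a + 3h - 3u)

Each term has a factor of 13: -3·13u + 3·13h - 3·13a = 13·(-3a + 3h - 3u).
Since -3a + 3h - 3u is an integer, 13 ∣ (-3t + 3r - 3w).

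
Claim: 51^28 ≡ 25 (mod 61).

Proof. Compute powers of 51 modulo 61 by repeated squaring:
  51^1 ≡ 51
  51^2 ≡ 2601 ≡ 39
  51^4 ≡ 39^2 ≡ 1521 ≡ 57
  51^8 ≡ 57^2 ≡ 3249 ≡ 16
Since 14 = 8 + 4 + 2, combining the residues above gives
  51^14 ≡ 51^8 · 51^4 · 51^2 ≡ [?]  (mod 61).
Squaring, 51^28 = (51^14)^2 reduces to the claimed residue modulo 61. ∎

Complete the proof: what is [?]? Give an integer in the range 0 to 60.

5

Multiply the listed residues: 16 · 57 · 39 = 912 → 35568.
Reducing modulo 61: 35568 = 583·61 + 5, so 51^14 ≡ 5.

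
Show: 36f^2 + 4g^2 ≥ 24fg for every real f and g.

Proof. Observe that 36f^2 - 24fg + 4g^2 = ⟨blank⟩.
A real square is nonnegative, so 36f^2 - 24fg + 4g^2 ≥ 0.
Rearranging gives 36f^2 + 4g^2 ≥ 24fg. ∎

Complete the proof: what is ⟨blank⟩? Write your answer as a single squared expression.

(6f - 2g)^2

36f^2 - 24fg + 4g^2 is a perfect-square trinomial: the outer terms are (6f)^2 and (2g)^2, and the cross term is -2·6f·2g.
So 36f^2 - 24fg + 4g^2 = (6f - 2g)^2 ≥ 0.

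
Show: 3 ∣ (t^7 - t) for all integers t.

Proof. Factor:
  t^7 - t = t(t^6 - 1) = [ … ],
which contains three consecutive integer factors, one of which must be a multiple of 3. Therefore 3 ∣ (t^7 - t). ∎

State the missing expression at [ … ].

t^6 - 1 = (t^2 - 1)(t^4 + t^2 + 1), and t^2 - 1 = (t-1)(t+1).
So t(t^6 - 1) = (t - 1)t(t + 1)(t^4 + t^2 + 1).

(t - 1)t(t + 1)(t^4 + t^2 + 1)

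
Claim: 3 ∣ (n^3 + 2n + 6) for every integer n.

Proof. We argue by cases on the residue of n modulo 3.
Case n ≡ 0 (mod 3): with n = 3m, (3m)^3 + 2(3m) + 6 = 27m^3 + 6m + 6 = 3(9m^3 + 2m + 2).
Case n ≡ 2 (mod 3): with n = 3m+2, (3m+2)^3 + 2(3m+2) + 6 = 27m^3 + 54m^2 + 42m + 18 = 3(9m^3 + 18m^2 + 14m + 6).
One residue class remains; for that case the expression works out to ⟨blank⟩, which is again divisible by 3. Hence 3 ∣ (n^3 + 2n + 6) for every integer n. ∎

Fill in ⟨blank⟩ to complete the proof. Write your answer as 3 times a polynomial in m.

3(9m^3 + 9m^2 + 5m + 3)

Only n ≡ 1 (mod 3) is unaccounted for. Put n = 3m+1:
(3m+1)^3 + 2(3m+1) + 6 expands to 27m^3 + 27m^2 + 15m + 9,
and factoring out 3 leaves 3(9m^3 + 9m^2 + 5m + 3).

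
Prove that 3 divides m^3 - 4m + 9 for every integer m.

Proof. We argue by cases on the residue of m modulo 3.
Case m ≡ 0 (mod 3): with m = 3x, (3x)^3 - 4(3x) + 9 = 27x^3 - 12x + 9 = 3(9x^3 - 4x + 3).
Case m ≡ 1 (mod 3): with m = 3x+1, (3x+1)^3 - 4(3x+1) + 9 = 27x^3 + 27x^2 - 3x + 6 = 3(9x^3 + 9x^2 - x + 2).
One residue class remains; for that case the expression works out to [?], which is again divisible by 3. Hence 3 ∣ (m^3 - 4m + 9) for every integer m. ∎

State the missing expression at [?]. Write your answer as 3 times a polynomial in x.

Only m ≡ 2 (mod 3) is unaccounted for. Put m = 3x+2:
(3x+2)^3 - 4(3x+2) + 9 expands to 27x^3 + 54x^2 + 24x + 9,
and factoring out 3 leaves 3(9x^3 + 18x^2 + 8x + 3).

3(9x^3 + 18x^2 + 8x + 3)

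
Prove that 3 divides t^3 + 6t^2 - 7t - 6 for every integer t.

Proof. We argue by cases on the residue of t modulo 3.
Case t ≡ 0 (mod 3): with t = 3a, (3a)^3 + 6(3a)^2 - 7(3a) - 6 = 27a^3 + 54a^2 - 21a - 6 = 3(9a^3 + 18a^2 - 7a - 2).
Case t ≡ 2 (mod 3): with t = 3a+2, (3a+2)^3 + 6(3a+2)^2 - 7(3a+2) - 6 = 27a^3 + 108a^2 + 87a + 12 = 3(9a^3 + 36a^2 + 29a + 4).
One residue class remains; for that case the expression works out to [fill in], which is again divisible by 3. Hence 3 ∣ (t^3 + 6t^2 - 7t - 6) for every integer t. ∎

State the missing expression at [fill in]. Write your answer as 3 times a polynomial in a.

The residues treated are {0, 2}, so the missing case is t ≡ 1 (mod 3); write t = 3a+1.
Then (3a+1)^3 + 6(3a+1)^2 - 7(3a+1) - 6 = 27a^3 + 81a^2 + 24a - 6 = 3(9a^3 + 27a^2 + 8a - 2).

3(9a^3 + 27a^2 + 8a - 2)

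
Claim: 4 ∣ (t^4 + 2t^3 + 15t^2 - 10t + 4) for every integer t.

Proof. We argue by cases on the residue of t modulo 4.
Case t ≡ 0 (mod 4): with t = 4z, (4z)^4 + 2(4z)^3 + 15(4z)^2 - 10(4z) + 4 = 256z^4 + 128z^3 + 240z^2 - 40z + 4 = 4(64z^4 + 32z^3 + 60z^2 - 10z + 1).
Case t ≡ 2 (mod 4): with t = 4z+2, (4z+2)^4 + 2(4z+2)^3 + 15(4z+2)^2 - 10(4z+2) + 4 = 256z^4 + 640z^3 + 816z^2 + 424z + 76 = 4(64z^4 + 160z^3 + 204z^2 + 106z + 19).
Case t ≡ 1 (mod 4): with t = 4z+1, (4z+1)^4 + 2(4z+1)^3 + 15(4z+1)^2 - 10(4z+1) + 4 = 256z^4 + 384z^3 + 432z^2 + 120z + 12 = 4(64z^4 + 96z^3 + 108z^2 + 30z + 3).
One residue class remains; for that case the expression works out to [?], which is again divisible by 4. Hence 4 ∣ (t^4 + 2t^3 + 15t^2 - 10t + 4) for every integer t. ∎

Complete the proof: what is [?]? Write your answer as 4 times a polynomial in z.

4(64z^4 + 224z^3 + 348z^2 + 242z + 61)

Only t ≡ 3 (mod 4) is unaccounted for. Put t = 4z+3:
(4z+3)^4 + 2(4z+3)^3 + 15(4z+3)^2 - 10(4z+3) + 4 expands to 256z^4 + 896z^3 + 1392z^2 + 968z + 244,
and factoring out 4 leaves 4(64z^4 + 224z^3 + 348z^2 + 242z + 61).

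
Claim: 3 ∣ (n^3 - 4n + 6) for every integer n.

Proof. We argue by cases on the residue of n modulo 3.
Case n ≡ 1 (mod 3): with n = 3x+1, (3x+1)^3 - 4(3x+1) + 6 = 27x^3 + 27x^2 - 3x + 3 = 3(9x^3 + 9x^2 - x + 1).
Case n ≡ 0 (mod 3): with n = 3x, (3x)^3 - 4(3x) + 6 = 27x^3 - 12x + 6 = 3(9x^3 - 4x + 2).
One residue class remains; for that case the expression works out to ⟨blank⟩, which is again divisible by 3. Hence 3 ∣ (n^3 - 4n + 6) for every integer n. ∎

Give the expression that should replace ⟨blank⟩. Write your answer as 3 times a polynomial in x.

The residues treated are {1, 0}, so the missing case is n ≡ 2 (mod 3); write n = 3x+2.
Then (3x+2)^3 - 4(3x+2) + 6 = 27x^3 + 54x^2 + 24x + 6 = 3(9x^3 + 18x^2 + 8x + 2).

3(9x^3 + 18x^2 + 8x + 2)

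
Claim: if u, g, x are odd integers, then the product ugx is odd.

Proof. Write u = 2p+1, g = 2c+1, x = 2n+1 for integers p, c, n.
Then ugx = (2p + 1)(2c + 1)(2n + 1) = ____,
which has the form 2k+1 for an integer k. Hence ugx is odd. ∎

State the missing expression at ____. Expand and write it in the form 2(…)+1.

2(4cnp + 2cn + 2cp + c + 2np + n + p) + 1

(2p + 1)(2c + 1)(2n + 1) = 8cnp + 4cn + 4cp + 2c + 4np + 2n + 2p + 1
= 2(4cnp + 2cn + 2cp + c + 2np + n + p) + 1.
Since 4cnp + 2cn + 2cp + c + 2np + n + p is an integer, the product is of the form 2k+1 for an integer k.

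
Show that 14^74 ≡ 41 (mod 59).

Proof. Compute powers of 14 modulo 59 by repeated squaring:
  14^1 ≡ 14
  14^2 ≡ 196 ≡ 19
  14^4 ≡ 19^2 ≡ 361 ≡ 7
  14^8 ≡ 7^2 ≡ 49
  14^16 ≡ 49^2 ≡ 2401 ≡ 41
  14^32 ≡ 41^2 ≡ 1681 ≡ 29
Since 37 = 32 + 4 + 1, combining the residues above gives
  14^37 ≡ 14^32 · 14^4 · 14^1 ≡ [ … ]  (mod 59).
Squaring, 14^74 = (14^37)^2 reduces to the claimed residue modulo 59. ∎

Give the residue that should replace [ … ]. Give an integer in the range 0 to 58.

10

14^32 · 14^4 · 14^1 ≡ 29 · 7 · 14 = 2842.
2842 mod 59 = 10, so 14^37 ≡ 10 (mod 59).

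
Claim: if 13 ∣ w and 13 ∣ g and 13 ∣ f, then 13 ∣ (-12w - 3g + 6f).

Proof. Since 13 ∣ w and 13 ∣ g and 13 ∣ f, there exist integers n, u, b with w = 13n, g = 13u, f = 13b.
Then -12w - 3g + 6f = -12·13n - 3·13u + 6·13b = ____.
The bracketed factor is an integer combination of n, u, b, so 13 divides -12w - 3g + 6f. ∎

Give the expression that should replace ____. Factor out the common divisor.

13(6b - 12n - 3u)

Pull the common 13 out of every term: -12·13n - 3·13u + 6·13b = 13(6b - 12n - 3u).
6b - 12n - 3u is an integer, which exhibits the divisibility.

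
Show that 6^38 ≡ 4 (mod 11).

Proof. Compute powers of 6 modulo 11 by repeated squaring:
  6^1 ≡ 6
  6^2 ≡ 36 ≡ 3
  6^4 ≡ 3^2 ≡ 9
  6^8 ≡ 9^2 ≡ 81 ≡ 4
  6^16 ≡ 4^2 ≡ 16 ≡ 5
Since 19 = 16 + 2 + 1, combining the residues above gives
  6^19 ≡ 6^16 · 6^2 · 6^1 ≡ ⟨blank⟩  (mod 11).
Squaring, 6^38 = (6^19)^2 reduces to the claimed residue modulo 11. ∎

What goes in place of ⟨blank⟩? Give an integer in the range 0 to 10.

6^16 · 6^2 · 6^1 ≡ 5 · 3 · 6 = 90.
90 mod 11 = 2, so 6^19 ≡ 2 (mod 11).

2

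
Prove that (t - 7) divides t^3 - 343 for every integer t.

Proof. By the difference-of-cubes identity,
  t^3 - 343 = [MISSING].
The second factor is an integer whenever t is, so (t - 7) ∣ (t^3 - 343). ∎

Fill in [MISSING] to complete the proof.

(t - 7)(t^2 + 7t + 49)

a^3 - b^3 = (a - b)(a^2 + ab + b^2). With a = t, b = 7:
t^3 - 343 = (t - 7)(t^2 + 7t + 49).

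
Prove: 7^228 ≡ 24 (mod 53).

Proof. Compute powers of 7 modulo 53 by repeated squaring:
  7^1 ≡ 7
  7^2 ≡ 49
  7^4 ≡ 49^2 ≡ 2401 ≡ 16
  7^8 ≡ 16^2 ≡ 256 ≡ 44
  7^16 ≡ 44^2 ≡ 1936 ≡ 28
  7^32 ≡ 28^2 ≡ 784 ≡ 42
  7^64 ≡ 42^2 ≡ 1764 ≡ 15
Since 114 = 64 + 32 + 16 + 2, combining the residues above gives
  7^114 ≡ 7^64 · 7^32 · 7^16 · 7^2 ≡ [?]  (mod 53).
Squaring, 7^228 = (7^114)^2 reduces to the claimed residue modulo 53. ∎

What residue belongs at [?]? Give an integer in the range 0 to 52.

36

Multiply the listed residues: 15 · 42 · 28 · 49 = 630 → 17640 → 864360.
Reducing modulo 53: 864360 = 16308·53 + 36, so 7^114 ≡ 36.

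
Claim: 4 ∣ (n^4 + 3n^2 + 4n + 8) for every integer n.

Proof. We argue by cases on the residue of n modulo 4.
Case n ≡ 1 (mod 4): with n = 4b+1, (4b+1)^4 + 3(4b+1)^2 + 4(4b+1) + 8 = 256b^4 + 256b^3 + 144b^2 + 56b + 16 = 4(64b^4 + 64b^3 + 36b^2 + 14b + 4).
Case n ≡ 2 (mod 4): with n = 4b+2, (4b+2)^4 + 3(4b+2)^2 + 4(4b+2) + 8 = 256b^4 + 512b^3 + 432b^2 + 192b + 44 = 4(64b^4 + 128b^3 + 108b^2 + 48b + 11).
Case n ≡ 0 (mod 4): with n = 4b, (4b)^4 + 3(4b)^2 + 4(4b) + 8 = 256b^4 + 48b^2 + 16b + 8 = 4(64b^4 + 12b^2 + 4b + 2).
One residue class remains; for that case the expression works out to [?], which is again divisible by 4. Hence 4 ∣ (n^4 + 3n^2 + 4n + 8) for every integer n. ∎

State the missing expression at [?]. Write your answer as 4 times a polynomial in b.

4(64b^4 + 192b^3 + 228b^2 + 130b + 32)

The residues treated are {1, 2, 0}, so the missing case is n ≡ 3 (mod 4); write n = 4b+3.
Then (4b+3)^4 + 3(4b+3)^2 + 4(4b+3) + 8 = 256b^4 + 768b^3 + 912b^2 + 520b + 128 = 4(64b^4 + 192b^3 + 228b^2 + 130b + 32).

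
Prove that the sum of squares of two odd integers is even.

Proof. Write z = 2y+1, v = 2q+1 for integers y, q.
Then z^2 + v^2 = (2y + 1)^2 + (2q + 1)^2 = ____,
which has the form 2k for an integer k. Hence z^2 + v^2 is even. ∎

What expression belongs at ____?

2(2q^2 + 2q + 2y^2 + 2y + 1)

Expanding: (2y + 1)^2 + (2q + 1)^2 = 4q^2 + 4q + 4y^2 + 4y + 2.
Every term is even; pulling out the factor of 2 gives 2(2q^2 + 2q + 2y^2 + 2y + 1).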